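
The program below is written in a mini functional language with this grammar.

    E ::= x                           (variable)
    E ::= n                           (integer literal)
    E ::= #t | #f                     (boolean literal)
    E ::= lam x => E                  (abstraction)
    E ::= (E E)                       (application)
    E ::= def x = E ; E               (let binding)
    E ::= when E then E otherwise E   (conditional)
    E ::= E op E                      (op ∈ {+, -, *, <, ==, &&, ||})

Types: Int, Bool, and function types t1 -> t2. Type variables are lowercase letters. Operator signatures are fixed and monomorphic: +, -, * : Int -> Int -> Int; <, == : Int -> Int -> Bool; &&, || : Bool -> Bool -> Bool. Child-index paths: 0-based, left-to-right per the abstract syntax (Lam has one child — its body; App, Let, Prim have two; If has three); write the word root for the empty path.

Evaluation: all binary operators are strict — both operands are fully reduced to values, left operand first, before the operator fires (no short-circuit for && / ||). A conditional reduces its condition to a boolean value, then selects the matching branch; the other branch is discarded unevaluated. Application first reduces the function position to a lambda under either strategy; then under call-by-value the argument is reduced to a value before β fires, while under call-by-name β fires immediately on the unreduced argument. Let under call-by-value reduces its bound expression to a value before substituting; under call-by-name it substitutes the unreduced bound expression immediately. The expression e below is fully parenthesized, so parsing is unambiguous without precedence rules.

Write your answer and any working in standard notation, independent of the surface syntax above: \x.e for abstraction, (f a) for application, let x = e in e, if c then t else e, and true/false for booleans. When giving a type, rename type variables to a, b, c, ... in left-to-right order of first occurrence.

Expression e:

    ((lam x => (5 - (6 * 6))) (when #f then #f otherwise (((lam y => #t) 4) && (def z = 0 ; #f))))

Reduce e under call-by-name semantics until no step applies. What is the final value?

Working:
step 0: ((\x.(5 - (6 * 6))) (if false then false else (((\y.true) 4) && (let z = 0 in false))))
step 1: [beta@root] (5 - (6 * 6))
step 2: [delta@1] (5 - 36)
step 3: [delta@root] -31

Answer: -31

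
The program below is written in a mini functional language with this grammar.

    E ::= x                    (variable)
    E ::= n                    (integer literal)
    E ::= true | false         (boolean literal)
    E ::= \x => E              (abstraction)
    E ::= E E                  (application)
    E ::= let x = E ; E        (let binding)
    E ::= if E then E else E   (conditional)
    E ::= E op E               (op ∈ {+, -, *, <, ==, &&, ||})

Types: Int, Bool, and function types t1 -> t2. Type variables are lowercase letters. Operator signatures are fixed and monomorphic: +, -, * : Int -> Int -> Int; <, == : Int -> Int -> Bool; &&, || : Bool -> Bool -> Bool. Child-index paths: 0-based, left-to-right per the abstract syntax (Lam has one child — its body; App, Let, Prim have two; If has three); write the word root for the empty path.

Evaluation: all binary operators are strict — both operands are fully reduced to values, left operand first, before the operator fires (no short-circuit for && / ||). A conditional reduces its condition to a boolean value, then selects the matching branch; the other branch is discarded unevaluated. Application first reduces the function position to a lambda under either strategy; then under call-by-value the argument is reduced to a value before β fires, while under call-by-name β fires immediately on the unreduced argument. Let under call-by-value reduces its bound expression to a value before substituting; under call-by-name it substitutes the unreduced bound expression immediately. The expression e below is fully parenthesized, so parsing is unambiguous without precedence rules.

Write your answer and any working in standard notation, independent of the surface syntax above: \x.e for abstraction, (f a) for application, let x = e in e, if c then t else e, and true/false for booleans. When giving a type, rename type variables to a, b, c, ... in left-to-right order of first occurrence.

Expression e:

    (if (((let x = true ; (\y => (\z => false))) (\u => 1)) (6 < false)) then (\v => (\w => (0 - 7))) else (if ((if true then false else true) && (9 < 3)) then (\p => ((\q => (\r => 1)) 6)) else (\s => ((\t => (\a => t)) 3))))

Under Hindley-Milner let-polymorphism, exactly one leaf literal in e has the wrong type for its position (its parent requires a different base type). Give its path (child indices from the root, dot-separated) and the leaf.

Answer: 0.1.1 : false

Derivation:
let x : Bool
\z._ : b -> Bool
\y._ : a -> b -> Bool
\u._ : c -> Int
  unify a -> b -> Bool ~ (c -> Int) -> d
  unify a ~ c -> Int
  unify b -> Bool ~ d
_ _ : b -> Bool
  unify Int ~ Int
  unify Bool ~ Int
  FAIL: mismatch Bool ~ Int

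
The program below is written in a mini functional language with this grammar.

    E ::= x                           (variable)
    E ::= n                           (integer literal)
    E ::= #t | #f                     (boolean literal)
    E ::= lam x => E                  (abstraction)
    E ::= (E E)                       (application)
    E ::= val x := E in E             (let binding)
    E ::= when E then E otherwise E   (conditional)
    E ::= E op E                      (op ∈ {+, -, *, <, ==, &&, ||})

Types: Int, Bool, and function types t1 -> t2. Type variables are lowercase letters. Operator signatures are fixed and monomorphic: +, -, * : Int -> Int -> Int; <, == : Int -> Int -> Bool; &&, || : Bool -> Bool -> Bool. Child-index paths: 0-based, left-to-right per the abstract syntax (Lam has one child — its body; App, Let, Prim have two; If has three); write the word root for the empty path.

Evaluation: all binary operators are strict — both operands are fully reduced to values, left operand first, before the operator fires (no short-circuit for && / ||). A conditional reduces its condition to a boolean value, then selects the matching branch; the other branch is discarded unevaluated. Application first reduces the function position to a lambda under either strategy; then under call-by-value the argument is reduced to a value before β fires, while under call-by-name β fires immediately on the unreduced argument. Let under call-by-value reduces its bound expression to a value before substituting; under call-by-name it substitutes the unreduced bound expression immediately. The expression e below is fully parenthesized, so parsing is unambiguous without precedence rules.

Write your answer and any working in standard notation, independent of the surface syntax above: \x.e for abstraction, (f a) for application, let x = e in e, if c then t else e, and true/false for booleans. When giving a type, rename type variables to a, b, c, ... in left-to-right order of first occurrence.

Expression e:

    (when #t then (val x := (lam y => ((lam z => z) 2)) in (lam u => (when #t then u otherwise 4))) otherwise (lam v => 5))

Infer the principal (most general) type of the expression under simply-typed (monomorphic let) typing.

Answer: Int -> Int

Derivation:
  unify Bool ~ Bool
z : b
\z._ : b -> b
  unify b -> b ~ Int -> c
  unify b ~ Int
  unify Int ~ c
_ _ : Int
\y._ : a -> Int
let x : a -> Int
  unify Bool ~ Bool
u : d
  unify d ~ Int
\u._ : Int -> Int
\v._ : e -> Int
  unify Int -> Int ~ e -> Int
  unify Int ~ e
  unify Int ~ Int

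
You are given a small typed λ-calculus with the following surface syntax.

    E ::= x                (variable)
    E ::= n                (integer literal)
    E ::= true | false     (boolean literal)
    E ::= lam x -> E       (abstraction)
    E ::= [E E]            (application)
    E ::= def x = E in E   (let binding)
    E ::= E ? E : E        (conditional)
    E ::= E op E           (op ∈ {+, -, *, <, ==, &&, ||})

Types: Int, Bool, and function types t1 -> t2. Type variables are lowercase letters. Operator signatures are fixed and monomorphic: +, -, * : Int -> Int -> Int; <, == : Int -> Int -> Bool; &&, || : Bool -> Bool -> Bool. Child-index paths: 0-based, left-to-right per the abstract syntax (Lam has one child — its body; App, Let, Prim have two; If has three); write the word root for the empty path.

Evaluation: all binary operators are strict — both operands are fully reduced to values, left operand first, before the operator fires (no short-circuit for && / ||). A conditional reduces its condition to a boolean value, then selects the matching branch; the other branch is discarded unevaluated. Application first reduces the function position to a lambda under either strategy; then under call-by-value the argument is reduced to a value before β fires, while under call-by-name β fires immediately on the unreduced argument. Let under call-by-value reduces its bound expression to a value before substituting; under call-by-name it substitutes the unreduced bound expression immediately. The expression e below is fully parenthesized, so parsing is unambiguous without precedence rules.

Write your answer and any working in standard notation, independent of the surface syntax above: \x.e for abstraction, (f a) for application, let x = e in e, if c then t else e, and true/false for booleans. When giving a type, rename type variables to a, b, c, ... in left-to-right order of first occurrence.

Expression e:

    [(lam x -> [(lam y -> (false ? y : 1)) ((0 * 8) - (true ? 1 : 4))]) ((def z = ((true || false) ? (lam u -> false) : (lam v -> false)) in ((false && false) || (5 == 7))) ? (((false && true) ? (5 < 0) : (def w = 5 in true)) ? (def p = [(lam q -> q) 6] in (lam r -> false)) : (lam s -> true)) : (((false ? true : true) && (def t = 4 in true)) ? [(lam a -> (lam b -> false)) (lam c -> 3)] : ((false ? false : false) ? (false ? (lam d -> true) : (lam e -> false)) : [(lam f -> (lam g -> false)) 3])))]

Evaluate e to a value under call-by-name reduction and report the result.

Working:
step 0: ((\x.((\y.(if false then y else 1)) ((0 * 8) - (if true then 1 else 4)))) (if (let z = (if (true || false) then (\u.false) else (\v.false)) in ((false && false) || (5 == 7))) then (if (if (false && true) then (5 < 0) else (let w = 5 in true)) then (let p = ((\q.q) 6) in (\r.false)) else (\s.true)) else (if ((if false then true else true) && (let t = 4 in true)) then ((\a.(\b.false)) (\c.3)) else (if (if false then false else false) then (if false then (\d.true) else (\e.false)) else ((\f.(\g.false)) 3)))))
step 1: [beta@root] ((\y.(if false then y else 1)) ((0 * 8) - (if true then 1 else 4)))
step 2: [beta@root] (if false then ((0 * 8) - (if true then 1 else 4)) else 1)
step 3: [if@root] 1

Answer: 1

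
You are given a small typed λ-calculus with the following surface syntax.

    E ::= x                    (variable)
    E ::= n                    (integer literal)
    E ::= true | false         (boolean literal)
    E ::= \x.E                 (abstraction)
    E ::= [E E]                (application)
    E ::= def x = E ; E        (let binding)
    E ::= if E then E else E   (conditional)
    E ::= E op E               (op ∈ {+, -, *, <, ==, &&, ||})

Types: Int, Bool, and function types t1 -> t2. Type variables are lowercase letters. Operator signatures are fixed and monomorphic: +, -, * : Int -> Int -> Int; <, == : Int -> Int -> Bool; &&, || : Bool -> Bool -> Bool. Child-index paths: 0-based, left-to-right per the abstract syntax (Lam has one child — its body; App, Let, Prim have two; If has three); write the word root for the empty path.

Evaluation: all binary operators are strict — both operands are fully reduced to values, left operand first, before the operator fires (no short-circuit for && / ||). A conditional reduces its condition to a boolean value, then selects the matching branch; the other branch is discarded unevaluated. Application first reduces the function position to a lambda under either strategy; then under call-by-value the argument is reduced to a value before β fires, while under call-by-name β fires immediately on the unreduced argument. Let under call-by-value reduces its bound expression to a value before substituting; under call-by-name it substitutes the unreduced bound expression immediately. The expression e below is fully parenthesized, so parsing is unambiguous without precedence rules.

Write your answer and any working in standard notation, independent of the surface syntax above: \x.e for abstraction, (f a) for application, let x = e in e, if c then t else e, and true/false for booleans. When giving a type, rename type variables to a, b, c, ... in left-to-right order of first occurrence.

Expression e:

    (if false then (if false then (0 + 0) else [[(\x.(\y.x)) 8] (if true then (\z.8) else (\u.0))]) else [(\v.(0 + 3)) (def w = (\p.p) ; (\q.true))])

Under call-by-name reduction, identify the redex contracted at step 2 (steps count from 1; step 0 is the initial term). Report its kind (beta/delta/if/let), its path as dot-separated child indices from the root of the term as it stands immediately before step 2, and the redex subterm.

Trace:
step 0: (if false then (if false then (0 + 0) else (((\x.(\y.x)) 8) (if true then (\z.8) else (\u.0)))) else ((\v.(0 + 3)) (let w = (\p.p) in (\q.true))))
step 1: [if@root] ((\v.(0 + 3)) (let w = (\p.p) in (\q.true)))
step 2: [beta@root] (0 + 3)

Answer: beta at root : ((\v.(0 + 3)) (let w = (\p.p) in (\q.true)))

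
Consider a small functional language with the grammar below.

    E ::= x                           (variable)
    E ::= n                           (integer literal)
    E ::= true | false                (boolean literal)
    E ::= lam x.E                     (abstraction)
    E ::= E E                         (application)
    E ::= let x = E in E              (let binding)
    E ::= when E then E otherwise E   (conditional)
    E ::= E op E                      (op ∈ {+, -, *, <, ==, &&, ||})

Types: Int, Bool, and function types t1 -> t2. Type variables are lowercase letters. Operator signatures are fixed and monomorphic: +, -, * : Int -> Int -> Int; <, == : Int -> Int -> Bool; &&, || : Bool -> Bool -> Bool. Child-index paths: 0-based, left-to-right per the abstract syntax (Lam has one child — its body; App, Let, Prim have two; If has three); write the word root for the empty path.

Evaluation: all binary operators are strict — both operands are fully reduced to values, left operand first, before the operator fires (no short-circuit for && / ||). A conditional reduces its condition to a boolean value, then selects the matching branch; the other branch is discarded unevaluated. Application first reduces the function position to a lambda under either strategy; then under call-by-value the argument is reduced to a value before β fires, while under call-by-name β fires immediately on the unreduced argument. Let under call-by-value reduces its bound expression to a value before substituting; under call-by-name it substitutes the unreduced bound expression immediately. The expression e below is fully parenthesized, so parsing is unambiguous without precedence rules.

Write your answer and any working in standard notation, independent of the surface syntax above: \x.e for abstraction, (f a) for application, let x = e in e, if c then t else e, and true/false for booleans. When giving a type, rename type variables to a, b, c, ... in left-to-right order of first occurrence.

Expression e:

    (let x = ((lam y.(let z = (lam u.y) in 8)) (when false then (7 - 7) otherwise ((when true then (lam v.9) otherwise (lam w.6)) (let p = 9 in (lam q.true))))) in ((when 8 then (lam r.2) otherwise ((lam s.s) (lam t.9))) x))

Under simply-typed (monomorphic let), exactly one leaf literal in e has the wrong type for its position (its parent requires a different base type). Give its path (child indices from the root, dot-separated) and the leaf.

Answer: 1.0.0 : 8

Derivation:
y : a
\u._ : b -> a
let z : b -> a
\y._ : a -> Int
  unify Bool ~ Bool
  unify Int ~ Int
  unify Int ~ Int
  unify Bool ~ Bool
\v._ : c -> Int
\w._ : d -> Int
  unify c -> Int ~ d -> Int
  unify c ~ d
  unify Int ~ Int
let p : Int
\q._ : e -> Bool
  unify d -> Int ~ (e -> Bool) -> f
  unify d ~ e -> Bool
  unify Int ~ f
_ _ : Int
  unify Int ~ Int
  unify a -> Int ~ Int -> g
  unify a ~ Int
  unify Int ~ g
_ _ : Int
let x : Int
  unify Int ~ Bool
  FAIL: mismatch Int ~ Bool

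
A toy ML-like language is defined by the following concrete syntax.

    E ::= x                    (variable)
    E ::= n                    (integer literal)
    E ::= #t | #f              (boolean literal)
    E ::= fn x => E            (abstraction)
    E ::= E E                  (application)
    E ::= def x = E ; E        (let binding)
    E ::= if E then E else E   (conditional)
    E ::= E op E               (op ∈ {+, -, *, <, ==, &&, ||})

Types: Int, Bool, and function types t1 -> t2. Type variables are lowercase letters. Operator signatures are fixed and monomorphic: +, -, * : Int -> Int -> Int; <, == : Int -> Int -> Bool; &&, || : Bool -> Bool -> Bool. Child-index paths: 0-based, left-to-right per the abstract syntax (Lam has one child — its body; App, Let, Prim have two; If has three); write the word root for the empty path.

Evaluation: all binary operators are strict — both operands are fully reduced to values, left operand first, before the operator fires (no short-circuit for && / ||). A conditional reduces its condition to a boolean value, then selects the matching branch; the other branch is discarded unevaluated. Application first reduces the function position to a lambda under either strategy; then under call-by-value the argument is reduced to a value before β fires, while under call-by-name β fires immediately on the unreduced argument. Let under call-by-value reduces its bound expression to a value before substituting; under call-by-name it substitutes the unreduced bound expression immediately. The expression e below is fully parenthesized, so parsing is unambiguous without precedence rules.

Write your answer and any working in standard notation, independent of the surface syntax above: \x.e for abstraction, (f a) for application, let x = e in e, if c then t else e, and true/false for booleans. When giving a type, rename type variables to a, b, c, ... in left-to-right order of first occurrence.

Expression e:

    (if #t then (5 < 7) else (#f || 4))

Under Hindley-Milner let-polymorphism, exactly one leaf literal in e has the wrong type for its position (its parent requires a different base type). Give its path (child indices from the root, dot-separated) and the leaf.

Derivation:
  unify Bool ~ Bool
  unify Int ~ Int
  unify Int ~ Int
  unify Bool ~ Bool
  unify Int ~ Bool
  FAIL: mismatch Int ~ Bool

Answer: 2.1 : 4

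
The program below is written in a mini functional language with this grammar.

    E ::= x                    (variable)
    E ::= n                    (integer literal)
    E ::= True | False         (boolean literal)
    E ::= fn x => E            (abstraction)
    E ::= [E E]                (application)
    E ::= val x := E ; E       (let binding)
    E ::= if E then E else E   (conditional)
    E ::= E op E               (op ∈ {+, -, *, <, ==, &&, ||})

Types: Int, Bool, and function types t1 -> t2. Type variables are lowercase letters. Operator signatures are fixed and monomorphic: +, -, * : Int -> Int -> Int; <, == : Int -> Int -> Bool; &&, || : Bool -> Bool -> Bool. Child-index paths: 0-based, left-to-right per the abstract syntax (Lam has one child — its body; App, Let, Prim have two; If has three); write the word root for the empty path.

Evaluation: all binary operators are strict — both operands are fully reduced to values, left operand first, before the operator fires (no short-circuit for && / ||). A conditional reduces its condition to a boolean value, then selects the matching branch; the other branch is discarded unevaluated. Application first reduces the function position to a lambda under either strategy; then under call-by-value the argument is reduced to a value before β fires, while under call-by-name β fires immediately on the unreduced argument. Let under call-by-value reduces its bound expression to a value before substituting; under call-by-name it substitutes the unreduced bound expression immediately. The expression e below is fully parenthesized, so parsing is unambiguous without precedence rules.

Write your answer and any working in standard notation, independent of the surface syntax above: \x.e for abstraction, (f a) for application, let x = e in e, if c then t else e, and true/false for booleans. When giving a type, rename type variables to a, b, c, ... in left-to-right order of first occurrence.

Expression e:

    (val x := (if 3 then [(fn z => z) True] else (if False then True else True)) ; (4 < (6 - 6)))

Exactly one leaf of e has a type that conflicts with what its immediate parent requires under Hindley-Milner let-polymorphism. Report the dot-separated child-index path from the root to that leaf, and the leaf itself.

Working:
  unify Int ~ Bool
  FAIL: mismatch Int ~ Bool

Answer: 0.0 : 3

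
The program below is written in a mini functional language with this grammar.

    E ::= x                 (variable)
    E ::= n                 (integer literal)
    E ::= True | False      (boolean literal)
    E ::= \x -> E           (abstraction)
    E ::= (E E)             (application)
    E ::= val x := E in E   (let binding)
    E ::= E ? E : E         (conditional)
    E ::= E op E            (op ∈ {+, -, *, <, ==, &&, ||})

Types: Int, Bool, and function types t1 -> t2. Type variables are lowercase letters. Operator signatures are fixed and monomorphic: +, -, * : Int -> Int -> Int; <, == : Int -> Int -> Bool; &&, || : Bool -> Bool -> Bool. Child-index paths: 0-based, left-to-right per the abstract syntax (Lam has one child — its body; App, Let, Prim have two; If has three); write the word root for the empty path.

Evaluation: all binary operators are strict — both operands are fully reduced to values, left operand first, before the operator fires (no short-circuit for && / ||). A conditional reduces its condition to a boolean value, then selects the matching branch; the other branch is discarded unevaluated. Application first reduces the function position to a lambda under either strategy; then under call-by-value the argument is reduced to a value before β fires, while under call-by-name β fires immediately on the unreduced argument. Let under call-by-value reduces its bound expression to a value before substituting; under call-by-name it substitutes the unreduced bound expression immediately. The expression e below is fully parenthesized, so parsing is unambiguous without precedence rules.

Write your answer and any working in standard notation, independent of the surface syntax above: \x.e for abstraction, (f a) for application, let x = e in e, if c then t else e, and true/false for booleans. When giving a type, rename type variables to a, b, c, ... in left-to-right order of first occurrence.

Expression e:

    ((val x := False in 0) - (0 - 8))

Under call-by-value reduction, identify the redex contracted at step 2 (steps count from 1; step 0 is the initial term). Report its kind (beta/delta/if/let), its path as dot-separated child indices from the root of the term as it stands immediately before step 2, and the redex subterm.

Trace:
step 0: ((let x = false in 0) - (0 - 8))
step 1: [let@0] (0 - (0 - 8))
step 2: [delta@1] (0 - -8)

Answer: delta at 1 : (0 - 8)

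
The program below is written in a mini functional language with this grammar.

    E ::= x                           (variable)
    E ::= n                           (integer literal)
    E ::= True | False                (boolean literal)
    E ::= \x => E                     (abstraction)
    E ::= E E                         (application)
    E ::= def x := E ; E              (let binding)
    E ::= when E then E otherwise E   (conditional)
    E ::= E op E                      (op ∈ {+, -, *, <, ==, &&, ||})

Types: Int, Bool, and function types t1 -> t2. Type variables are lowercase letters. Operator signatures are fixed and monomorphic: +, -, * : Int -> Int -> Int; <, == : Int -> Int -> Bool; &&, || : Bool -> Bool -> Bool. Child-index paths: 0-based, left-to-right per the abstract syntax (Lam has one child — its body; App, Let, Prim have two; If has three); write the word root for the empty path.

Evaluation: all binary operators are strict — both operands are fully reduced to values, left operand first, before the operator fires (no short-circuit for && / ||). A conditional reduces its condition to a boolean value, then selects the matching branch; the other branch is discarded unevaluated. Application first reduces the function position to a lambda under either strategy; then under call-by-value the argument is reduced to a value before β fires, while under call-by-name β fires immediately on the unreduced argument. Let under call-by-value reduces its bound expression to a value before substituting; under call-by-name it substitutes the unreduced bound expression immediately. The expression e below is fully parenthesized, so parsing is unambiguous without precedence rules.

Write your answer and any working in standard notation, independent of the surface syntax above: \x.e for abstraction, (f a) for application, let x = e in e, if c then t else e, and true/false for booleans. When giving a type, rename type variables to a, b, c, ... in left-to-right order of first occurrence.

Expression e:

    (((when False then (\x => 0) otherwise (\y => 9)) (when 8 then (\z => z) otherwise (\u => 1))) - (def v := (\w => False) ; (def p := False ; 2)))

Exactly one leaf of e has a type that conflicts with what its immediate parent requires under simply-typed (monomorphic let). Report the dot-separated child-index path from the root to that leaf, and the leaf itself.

Working:
  unify Bool ~ Bool
\x._ : a -> Int
\y._ : b -> Int
  unify a -> Int ~ b -> Int
  unify a ~ b
  unify Int ~ Int
  unify Int ~ Bool
  FAIL: mismatch Int ~ Bool

Answer: 0.1.0 : 8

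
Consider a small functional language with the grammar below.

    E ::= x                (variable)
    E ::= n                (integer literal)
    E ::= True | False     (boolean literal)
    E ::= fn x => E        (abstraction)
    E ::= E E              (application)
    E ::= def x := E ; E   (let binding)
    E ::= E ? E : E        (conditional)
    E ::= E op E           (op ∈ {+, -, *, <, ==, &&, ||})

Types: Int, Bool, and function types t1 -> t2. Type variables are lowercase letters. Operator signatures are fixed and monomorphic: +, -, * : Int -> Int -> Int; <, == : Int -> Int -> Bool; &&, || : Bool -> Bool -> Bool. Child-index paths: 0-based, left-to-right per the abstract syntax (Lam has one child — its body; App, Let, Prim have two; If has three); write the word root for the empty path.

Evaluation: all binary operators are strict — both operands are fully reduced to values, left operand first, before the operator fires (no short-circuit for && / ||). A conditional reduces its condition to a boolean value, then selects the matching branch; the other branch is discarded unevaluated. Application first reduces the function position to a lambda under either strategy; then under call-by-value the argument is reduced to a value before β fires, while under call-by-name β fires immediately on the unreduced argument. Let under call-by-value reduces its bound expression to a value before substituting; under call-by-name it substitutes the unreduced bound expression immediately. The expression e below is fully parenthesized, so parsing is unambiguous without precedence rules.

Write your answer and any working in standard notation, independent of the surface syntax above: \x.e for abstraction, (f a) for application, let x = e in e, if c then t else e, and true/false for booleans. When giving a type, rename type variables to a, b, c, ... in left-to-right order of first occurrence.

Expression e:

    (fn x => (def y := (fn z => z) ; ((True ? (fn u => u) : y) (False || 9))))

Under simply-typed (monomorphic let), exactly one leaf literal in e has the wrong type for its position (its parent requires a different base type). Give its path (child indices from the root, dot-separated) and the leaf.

Trace:
z : b
\z._ : b -> b
let y : b -> b
  unify Bool ~ Bool
u : c
\u._ : c -> c
y : b -> b
  unify c -> c ~ b -> b
  unify c ~ b
  unify b ~ b
  unify Bool ~ Bool
  unify Int ~ Bool
  FAIL: mismatch Int ~ Bool

Answer: 0.1.1.1 : 9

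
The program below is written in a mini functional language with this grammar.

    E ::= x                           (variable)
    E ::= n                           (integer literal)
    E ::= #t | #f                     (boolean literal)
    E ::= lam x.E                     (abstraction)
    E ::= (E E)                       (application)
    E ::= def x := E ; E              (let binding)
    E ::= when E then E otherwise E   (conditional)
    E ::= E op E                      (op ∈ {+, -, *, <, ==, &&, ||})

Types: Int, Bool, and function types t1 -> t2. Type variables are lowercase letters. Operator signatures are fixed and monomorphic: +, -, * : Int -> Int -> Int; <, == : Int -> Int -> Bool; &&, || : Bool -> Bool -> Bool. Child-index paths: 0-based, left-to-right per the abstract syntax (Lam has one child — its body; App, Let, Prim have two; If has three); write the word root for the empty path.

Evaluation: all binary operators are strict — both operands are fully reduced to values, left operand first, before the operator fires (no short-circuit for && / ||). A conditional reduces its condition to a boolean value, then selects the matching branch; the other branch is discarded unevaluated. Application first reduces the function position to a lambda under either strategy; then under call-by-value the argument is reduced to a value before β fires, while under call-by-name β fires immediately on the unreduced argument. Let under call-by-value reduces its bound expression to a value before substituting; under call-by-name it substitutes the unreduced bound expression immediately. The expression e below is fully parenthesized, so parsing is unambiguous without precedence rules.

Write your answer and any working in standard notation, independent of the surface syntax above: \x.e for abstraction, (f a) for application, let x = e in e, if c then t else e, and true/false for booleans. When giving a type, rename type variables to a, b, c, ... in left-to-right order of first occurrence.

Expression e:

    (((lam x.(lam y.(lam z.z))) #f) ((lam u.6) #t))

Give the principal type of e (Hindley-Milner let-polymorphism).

Working:
z : c
\z._ : c -> c
\y._ : b -> c -> c
\x._ : a -> b -> c -> c
  unify a -> b -> c -> c ~ Bool -> d
  unify a ~ Bool
  unify b -> c -> c ~ d
_ _ : b -> c -> c
\u._ : e -> Int
  unify e -> Int ~ Bool -> f
  unify e ~ Bool
  unify Int ~ f
_ _ : Int
  unify b -> c -> c ~ Int -> g
  unify b ~ Int
  unify c -> c ~ g
_ _ : c -> c

Answer: a -> a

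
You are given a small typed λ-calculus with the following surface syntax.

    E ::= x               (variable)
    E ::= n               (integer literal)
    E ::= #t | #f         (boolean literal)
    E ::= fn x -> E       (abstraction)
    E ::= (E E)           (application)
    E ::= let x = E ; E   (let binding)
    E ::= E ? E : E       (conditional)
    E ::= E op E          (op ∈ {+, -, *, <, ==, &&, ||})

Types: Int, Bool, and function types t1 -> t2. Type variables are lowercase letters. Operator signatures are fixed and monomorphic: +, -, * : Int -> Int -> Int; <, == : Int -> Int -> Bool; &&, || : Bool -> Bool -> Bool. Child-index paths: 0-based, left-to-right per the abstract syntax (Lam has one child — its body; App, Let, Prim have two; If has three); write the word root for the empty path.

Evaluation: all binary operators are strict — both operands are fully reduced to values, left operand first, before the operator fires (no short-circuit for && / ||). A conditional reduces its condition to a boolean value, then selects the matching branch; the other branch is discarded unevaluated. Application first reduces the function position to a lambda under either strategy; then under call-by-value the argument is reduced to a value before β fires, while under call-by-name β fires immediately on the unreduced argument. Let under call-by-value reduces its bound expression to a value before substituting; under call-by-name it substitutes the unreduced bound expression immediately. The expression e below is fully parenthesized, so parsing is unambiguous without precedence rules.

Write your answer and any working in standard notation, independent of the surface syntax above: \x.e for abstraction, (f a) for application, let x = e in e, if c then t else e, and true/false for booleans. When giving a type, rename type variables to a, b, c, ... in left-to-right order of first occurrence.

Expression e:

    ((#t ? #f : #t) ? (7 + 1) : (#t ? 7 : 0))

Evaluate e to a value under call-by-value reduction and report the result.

Answer: 7

Derivation:
step 0: (if (if true then false else true) then (7 + 1) else (if true then 7 else 0))
step 1: [if@0] (if false then (7 + 1) else (if true then 7 else 0))
step 2: [if@root] (if true then 7 else 0)
step 3: [if@root] 7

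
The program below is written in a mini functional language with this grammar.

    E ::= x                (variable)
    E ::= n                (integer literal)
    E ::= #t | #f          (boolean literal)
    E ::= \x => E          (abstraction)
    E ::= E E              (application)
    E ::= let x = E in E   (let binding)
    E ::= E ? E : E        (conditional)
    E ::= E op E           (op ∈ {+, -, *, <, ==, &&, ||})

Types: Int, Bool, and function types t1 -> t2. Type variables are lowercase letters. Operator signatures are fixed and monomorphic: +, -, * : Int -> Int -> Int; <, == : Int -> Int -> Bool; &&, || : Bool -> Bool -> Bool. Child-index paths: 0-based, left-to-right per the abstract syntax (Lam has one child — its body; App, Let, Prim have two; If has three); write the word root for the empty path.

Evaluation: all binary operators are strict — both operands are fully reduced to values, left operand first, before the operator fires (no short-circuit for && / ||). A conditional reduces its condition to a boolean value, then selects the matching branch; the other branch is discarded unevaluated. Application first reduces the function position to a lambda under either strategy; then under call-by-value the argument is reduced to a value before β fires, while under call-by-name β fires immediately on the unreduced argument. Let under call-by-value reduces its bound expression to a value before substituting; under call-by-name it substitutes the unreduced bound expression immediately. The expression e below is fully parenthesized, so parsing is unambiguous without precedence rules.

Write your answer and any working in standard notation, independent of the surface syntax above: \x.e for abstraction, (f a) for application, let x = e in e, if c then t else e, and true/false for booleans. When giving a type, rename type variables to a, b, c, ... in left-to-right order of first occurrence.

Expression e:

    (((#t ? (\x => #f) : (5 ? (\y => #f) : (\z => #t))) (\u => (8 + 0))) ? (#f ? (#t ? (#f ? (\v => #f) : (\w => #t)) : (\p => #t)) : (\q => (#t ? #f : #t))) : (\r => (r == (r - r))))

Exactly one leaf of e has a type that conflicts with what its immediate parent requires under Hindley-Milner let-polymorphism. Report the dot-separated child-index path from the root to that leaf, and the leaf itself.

Trace:
  unify Bool ~ Bool
\x._ : a -> Bool
  unify Int ~ Bool
  FAIL: mismatch Int ~ Bool

Answer: 0.0.2.0 : 5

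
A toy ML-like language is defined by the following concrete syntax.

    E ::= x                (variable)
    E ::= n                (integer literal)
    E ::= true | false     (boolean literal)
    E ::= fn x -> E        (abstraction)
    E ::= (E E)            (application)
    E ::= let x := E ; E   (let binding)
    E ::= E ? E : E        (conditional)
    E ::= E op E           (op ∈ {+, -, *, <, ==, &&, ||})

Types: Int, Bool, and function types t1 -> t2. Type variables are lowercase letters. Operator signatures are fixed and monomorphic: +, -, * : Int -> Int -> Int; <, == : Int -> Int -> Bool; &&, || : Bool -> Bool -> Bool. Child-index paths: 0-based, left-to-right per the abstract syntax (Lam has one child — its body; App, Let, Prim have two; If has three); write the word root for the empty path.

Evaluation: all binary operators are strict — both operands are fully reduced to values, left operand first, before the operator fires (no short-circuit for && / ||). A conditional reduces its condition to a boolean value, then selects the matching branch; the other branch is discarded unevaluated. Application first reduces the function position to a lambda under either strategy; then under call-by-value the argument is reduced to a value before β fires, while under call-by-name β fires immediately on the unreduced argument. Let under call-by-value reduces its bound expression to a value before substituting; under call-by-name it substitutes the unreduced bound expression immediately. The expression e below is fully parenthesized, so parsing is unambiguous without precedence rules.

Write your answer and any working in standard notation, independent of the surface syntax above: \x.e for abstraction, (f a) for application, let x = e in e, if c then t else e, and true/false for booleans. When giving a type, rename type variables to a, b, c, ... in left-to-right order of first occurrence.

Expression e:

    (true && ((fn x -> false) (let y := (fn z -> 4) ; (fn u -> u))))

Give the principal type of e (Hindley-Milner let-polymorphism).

Answer: Bool

Working:
  unify Bool ~ Bool
\x._ : a -> Bool
\z._ : b -> Int
let y : forall. b -> Int
u : c
\u._ : c -> c
  unify a -> Bool ~ (c -> c) -> d
  unify a ~ c -> c
  unify Bool ~ d
_ _ : Bool
  unify Bool ~ Bool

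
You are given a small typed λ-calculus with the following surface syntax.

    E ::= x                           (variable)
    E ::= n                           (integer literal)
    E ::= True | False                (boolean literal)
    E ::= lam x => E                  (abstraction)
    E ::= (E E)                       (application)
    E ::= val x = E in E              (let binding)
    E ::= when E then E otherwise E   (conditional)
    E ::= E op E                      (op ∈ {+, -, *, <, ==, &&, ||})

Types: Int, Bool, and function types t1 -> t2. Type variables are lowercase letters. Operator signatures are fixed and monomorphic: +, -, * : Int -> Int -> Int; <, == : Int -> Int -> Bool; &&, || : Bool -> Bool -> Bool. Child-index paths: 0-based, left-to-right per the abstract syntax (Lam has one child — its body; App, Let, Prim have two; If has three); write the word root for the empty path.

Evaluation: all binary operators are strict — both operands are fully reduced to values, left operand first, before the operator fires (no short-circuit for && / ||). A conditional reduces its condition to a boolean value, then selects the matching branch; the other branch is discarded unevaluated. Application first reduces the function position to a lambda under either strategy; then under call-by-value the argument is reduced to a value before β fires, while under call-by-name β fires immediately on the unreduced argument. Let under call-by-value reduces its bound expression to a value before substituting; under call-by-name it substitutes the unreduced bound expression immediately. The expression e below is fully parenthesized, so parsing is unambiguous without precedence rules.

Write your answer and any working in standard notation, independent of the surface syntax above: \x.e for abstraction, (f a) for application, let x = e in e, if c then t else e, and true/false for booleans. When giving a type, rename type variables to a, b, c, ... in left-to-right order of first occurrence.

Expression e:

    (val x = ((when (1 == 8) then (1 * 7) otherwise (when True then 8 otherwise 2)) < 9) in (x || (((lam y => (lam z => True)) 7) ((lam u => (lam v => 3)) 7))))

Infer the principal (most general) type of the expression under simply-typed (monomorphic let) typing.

Answer: Bool

Working:
  unify Int ~ Int
  unify Int ~ Int
  unify Bool ~ Bool
  unify Int ~ Int
  unify Int ~ Int
  unify Bool ~ Bool
  unify Int ~ Int
  unify Int ~ Int
  unify Int ~ Int
  unify Int ~ Int
let x : Bool
x : Bool
  unify Bool ~ Bool
\z._ : b -> Bool
\y._ : a -> b -> Bool
  unify a -> b -> Bool ~ Int -> c
  unify a ~ Int
  unify b -> Bool ~ c
_ _ : b -> Bool
\v._ : e -> Int
\u._ : d -> e -> Int
  unify d -> e -> Int ~ Int -> f
  unify d ~ Int
  unify e -> Int ~ f
_ _ : e -> Int
  unify b -> Bool ~ (e -> Int) -> g
  unify b ~ e -> Int
  unify Bool ~ g
_ _ : Bool
  unify Bool ~ Bool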